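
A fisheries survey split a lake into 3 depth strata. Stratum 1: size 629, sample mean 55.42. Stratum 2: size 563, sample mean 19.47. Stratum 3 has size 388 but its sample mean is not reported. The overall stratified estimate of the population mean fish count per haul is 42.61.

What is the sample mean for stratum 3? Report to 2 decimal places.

55.42

Σ Nₕx̄ₕ = N·μ, so 388·x̄_3 = 1580·42.61 − (629·55.42 + 563·19.47).
= 67323.8 − 45820.79 = 21503.01.
x̄_3 = 21503.01 / 388 = 55.4201... → 55.42.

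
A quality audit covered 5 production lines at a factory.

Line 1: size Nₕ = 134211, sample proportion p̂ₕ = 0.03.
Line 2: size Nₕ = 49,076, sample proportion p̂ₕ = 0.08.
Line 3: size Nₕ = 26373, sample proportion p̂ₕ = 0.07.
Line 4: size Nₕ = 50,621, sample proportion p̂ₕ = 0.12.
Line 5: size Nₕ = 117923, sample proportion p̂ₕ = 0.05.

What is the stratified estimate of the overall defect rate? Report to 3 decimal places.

Wₕ = Nₕ/N with N = 378204: 0.3549, 0.1298, 0.0697, 0.1338, 0.3118.
p̂_st = 0.3549·0.03 + 0.1298·0.08 + 0.0697·0.07 + 0.1338·0.12 + 0.3118·0.05 ≈ 0.05756... → 0.058.

0.058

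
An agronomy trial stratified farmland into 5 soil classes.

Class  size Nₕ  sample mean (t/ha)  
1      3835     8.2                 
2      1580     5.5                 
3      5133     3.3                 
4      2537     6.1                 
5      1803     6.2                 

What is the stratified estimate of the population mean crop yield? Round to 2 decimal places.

N = 14888; weights Wₕ = Nₕ/N = (0.2576, 0.1061, 0.3448, 0.1704, 0.1211).
x̄_st = Σ Wₕ·x̄ₕ = 0.2576·8.2 + 0.1061·5.5 + 0.3448·3.3 + 0.1704·6.1 + 0.1211·6.2 ≈ 5.6240...
→ 5.62.

5.62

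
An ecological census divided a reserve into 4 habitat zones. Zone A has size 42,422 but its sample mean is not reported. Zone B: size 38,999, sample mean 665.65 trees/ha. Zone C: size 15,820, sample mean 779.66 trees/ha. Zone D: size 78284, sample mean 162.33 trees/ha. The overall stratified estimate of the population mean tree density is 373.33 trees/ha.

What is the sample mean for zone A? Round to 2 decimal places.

342.44

N = 42422 + 38999 + 15820 + 78284 = 175525.
Overall total = μ·N = 373.33·175525 = 65528748.25.
Subtract the known strata: 38999·665.65 + 15820·779.66 + 78284·162.33 = 51001747.27.
Remaining total for zone A: 65528748.25 − 51001747.27 = 14527000.98.
Divide by its size: 14527000.98 / 42422 = 342.4403... → 342.44.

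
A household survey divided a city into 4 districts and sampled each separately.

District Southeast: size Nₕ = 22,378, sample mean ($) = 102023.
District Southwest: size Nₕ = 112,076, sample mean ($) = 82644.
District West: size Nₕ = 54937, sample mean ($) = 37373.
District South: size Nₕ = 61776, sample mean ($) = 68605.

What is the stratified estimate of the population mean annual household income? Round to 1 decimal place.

N = 251167; weights Wₕ = Nₕ/N = (0.0891, 0.4462, 0.2187, 0.2460).
x̄_st = Σ Wₕ·x̄ₕ = 0.0891·102023 + 0.4462·82644 + 0.2187·37373 + 0.2460·68605 ≈ 71015.630...
→ 71015.6.

71015.6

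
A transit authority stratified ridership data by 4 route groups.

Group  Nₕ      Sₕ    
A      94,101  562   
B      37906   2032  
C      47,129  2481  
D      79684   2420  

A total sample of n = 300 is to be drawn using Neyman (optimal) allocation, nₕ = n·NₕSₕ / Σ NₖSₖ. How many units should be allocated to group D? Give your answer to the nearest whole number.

Σ NₕSₕ = 94101·562 + 37906·2032 + 47129·2481 + 79684·2420 = 439672083.
Share for D: 192835280/439672083 = 0.43859.
n_D = 300 × 0.43859 = 131.577... → 132.

132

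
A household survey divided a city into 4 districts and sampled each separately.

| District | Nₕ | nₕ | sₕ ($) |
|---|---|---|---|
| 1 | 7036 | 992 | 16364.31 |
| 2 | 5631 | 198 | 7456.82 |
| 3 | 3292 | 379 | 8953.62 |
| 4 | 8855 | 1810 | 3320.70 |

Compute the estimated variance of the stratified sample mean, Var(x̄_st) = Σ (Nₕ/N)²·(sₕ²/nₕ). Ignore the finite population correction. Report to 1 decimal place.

40664.6

N = 24814. Term for each stratum: Wₕ²sₕ²/nₕ.
Var(x̄_st) = 21704.1024 + 14461.7093 + 3722.9243 + 775.8259 = 40664.5619 → 40664.6.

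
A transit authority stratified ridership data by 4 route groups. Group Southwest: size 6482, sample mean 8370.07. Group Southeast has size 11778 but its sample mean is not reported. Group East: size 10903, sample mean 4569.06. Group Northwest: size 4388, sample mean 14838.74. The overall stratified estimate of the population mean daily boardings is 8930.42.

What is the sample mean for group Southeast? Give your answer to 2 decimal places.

11074.96

Σ Nₕx̄ₕ = N·μ, so 11778·x̄_Southeast = 33551·8930.42 − (6482·8370.07 + 10903·4569.06 + 4388·14838.74).
= 299624521.42 − 169183646.04 = 130440875.38.
x̄_Southeast = 130440875.38 / 11778 = 11074.9597... → 11074.96.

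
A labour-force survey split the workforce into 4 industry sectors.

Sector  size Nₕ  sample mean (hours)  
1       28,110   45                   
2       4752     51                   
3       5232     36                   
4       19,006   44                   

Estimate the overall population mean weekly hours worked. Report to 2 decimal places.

N = 28110 + 4752 + 5232 + 19006 = 57100.
The stratified mean weights each stratum mean by its population share Nₕ/N.
Σ Nₕx̄ₕ = 28110·45 + 4752·51 + 5232·36 + 19006·44 = 1264950 + 242352 + 188352 + 836264 = 2531918.
Divide by N: 2531918 / 57100 = 44.3418... → 44.34.

44.34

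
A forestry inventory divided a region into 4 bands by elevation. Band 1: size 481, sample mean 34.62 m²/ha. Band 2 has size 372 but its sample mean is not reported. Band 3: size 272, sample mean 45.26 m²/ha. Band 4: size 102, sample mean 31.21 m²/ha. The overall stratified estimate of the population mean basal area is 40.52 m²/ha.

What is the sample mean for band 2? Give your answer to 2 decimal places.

47.24

N = 481 + 372 + 272 + 102 = 1227.
Overall total = μ·N = 40.52·1227 = 49718.04.
Subtract the known strata: 481·34.62 + 272·45.26 + 102·31.21 = 32146.36.
Remaining total for band 2: 49718.04 − 32146.36 = 17571.68.
Divide by its size: 17571.68 / 372 = 47.2357... → 47.24.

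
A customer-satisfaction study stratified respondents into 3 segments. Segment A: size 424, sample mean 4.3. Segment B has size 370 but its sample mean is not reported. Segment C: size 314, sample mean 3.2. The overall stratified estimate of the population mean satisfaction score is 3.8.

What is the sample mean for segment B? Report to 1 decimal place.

N = 424 + 370 + 314 = 1108.
Overall total = μ·N = 3.8·1108 = 4210.4.
Subtract the known strata: 424·4.3 + 314·3.2 = 2828.
Remaining total for segment B: 4210.4 − 2828 = 1382.4.
Divide by its size: 1382.4 / 370 = 3.736... → 3.7.

3.7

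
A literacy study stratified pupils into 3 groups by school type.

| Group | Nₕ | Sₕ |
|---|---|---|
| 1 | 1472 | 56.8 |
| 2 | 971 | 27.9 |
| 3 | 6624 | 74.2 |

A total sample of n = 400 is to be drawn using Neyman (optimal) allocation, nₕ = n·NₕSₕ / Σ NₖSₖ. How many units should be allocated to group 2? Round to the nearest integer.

18

Σ NₕSₕ = 1472·56.8 + 971·27.9 + 6624·74.2 = 602201.3.
Share for 2: 27090.9/602201.3 = 0.04499.
n_2 = 400 × 0.04499 = 17.995... → 18.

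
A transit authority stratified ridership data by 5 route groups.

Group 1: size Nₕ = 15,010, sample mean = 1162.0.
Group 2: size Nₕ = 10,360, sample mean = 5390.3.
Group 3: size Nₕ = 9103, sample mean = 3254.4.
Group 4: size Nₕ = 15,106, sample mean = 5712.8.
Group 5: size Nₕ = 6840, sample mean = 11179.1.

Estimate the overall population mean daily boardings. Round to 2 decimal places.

x̄_st = (Σ Nₕx̄ₕ) / (Σ Nₕ) = (15010·1162.0 + 10360·5390.3 + 9103·3254.4 + 15106·5712.8 + 6840·11179.1) / 56419
= 265672532 / 56419 = 4708.9195... → 4708.92.

4708.92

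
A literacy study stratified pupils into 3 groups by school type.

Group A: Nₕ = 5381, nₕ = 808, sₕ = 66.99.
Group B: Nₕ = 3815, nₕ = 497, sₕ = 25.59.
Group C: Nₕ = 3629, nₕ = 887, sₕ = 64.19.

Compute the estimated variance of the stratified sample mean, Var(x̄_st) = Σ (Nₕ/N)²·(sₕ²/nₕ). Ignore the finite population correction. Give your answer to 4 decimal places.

1.4663

N = 12825. Term for each stratum: Wₕ²sₕ²/nₕ.
Var(x̄_st) = 0.9777320 + 0.1165893 + 0.3719378 = 1.4662591 → 1.4663.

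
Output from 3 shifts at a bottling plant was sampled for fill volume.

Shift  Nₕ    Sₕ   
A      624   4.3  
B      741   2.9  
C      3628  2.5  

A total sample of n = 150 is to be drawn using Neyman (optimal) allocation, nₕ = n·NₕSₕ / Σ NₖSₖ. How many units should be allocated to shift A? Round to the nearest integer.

29

Σ NₕSₕ = 624·4.3 + 741·2.9 + 3628·2.5 = 13902.1.
Share for A: 2683.2/13902.1 = 0.19301.
n_A = 150 × 0.19301 = 28.951... → 29.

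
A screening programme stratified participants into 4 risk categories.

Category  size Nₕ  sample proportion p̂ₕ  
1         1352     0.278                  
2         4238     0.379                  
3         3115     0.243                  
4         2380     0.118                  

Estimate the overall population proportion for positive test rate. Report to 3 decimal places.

0.272

N = 1352 + 4238 + 3115 + 2380 = 11085.
Overall proportion = Σ (Nₕ/N)·p̂ₕ.
Σ Nₕp̂ₕ = 375.856 + 1606.202 + 756.945 + 280.84 = 3019.843.
3019.843 / 11085 = 0.27243... → 0.272.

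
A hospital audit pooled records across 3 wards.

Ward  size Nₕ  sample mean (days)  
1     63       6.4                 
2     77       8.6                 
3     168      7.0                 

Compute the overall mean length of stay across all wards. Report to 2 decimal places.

x̄_st = (Σ Nₕx̄ₕ) / (Σ Nₕ) = (63·6.4 + 77·8.6 + 168·7.0) / 308
= 2241.4 / 308 = 7.2773... → 7.28.

7.28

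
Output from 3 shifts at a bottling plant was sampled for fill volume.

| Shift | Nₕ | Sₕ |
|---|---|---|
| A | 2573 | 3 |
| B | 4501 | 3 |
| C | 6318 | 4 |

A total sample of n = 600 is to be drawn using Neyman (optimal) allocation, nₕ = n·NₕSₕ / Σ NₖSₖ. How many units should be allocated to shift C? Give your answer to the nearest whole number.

326

Σ NₕSₕ = 2573·3 + 4501·3 + 6318·4 = 46494.
Share for C: 25272/46494 = 0.54355.
n_C = 600 × 0.54355 = 326.132... → 326.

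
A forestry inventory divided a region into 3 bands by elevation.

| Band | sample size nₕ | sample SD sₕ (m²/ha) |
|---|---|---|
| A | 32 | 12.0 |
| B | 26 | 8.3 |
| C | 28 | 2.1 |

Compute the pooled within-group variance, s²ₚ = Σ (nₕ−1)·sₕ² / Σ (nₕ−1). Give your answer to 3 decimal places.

75.968

Degrees of freedom: 31 + 25 + 27 = 83.
Σ(nₕ−1)sₕ² = 31·144 + 25·68.89 + 27·4.41 = 6305.32.
s²ₚ = 6305.32 / 83 = 75.96771... → 75.968.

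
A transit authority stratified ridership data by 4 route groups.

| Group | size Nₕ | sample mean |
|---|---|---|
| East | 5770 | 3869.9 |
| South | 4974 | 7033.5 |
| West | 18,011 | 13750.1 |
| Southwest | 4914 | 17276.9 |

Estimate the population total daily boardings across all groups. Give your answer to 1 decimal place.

389865689.7

Estimate total by summing Nₕ·x̄ₕ over strata.
5770·3869.9 + 4974·7033.5 + 18011·13750.1 + 4914·17276.9 = 22329323 + 34984629 + 247653051.1 + 84898686.6 = 389865689.7.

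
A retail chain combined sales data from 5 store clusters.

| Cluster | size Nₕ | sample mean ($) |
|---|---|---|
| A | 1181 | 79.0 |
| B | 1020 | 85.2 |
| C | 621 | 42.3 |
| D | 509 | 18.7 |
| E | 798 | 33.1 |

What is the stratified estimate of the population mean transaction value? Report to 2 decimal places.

x̄_st = (Σ Nₕx̄ₕ) / (Σ Nₕ) = (1181·79.0 + 1020·85.2 + 621·42.3 + 509·18.7 + 798·33.1) / 4129
= 242403.4 / 4129 = 58.7075... → 58.71.

58.71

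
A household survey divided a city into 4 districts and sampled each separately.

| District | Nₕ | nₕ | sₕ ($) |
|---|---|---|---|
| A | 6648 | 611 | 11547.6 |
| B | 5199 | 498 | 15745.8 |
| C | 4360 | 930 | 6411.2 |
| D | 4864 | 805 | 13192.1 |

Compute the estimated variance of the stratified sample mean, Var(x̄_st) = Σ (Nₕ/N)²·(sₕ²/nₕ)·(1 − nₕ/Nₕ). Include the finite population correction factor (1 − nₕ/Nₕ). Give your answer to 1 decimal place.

58235.7

N = 21071; Wₕ = Nₕ/N.
district A: (6648/21071)²·11547.6²/611·(1 − 611/6648) = 19728.0494
district B: (5199/21071)²·15745.8²/498·(1 − 498/5199) = 27405.6365
district C: (4360/21071)²·6411.2²/930·(1 − 930/4360) = 1488.6960
district D: (4864/21071)²·13192.1²/805·(1 − 805/4864) = 9613.3402
Sum = 58235.7221 → 58235.7.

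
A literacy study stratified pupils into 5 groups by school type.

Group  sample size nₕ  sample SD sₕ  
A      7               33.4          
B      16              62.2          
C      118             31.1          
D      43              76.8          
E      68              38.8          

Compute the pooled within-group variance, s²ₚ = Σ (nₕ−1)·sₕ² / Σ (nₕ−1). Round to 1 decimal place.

2131.5

A: (7−1)·33.4² = 6·1115.56 = 6693.36
B: (16−1)·62.2² = 15·3868.84 = 58032.6
C: (118−1)·31.1² = 117·967.21 = 113163.57
D: (43−1)·76.8² = 42·5898.24 = 247726.08
E: (68−1)·38.8² = 67·1505.44 = 100864.48
Numerator = 526480.09; denominator = Σ(nₕ−1) = 247.
s²ₚ = 526480.09/247 = 2131.498... → 2131.5.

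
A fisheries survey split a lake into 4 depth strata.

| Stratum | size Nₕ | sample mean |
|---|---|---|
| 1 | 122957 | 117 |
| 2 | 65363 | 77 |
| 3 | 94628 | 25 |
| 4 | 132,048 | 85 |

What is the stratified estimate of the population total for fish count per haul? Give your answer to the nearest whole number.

1: 122957·117 = 14385969
2: 65363·77 = 5032951
3: 94628·25 = 2365700
4: 132048·85 = 11224080
τ̂ = Σ Nₕx̄ₕ = 33008700.

33008700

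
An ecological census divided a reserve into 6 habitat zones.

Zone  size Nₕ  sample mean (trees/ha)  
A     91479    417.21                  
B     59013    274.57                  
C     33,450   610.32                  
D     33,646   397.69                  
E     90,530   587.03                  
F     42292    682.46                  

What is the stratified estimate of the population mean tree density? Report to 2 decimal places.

485.64

x̄_st = (Σ Nₕx̄ₕ) / (Σ Nₕ) = (91479·417.21 + 59013·274.57 + 33450·610.32 + 33646·397.69 + 90530·587.03 + 42292·682.46) / 350410
= 170171458.96 / 350410 = 485.6353... → 485.64.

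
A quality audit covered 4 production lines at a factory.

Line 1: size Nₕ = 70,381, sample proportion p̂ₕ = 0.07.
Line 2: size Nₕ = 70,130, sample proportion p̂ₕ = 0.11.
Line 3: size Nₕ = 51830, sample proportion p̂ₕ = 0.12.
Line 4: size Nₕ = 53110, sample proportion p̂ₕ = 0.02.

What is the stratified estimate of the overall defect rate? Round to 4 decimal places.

0.0812

Wₕ = Nₕ/N with N = 245451: 0.2867, 0.2857, 0.2112, 0.2164.
p̂_st = 0.2867·0.07 + 0.2857·0.11 + 0.2112·0.12 + 0.2164·0.02 ≈ 0.081168... → 0.0812.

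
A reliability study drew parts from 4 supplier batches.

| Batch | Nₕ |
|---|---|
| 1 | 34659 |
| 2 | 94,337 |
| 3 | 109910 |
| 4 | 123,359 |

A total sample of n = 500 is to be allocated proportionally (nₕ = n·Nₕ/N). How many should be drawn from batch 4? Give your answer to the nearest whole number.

170

N = 34659 + 94337 + 109910 + 123359 = 362265.
n_4 = 500·123359/362265 = 170.261... → 170.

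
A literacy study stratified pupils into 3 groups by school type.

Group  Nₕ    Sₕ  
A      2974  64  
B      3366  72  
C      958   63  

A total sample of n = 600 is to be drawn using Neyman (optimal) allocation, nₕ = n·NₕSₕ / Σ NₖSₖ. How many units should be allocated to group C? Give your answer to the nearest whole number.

Σ NₕSₕ = 2974·64 + 3366·72 + 958·63 = 493042.
Share for C: 60354/493042 = 0.12241.
n_C = 600 × 0.12241 = 73.447... → 73.

73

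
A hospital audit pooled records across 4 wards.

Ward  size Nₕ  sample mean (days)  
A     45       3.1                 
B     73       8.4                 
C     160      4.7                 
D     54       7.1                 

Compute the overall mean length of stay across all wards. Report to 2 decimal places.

x̄_st = (Σ Nₕx̄ₕ) / (Σ Nₕ) = (45·3.1 + 73·8.4 + 160·4.7 + 54·7.1) / 332
= 1888.1 / 332 = 5.6870... → 5.69.

5.69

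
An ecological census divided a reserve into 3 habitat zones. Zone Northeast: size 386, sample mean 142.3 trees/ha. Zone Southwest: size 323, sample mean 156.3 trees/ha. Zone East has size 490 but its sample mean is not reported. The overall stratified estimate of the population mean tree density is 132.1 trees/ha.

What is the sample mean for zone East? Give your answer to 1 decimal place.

Σ Nₕx̄ₕ = N·μ, so 490·x̄_East = 1199·132.1 − (386·142.3 + 323·156.3).
= 158387.9 − 105412.7 = 52975.2.
x̄_East = 52975.2 / 490 = 108.113... → 108.1.

108.1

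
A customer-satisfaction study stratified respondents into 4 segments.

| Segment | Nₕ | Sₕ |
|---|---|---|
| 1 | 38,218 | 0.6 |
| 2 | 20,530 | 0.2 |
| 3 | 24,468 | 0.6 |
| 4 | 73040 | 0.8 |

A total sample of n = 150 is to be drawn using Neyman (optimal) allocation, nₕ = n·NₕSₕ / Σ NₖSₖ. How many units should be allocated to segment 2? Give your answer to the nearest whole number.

1: NₕSₕ = 38218·0.6 = 22930.8
2: NₕSₕ = 20530·0.2 = 4106
3: NₕSₕ = 24468·0.6 = 14680.8
4: NₕSₕ = 73040·0.8 = 58432
Σ NₕSₕ = 100149.6.
n_2 = 150·4106/100149.6 = 6.150... → 6.

6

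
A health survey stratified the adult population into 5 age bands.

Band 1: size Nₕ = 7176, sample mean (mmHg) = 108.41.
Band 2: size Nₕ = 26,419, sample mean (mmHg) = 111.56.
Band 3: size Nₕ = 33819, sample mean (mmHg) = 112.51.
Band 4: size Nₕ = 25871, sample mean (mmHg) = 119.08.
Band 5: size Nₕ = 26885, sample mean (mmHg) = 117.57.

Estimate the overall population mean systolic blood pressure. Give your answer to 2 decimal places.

N = 7176 + 26419 + 33819 + 25871 + 26885 = 120170.
Weight each subgroup mean by Nₕ/N and sum.
Σ Nₕx̄ₕ = 7176·108.41 + 26419·111.56 + 33819·112.51 + 25871·119.08 + 26885·117.57 = 777950.16 + 2947303.64 + 3804975.69 + 3080718.68 + 3160869.45 = 13771817.62.
Divide by N: 13771817.62 / 120170 = 114.6028... → 114.60.

114.60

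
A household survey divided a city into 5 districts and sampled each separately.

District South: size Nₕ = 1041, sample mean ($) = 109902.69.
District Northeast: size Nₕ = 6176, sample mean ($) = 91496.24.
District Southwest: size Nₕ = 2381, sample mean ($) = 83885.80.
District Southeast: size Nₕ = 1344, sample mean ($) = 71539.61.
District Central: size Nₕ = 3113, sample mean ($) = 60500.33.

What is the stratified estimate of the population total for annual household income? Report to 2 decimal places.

1163708331.46

Estimate total by summing Nₕ·x̄ₕ over strata.
1041·109902.69 + 6176·91496.24 + 2381·83885.80 + 1344·71539.61 + 3113·60500.33 = 114408700.29 + 565080778.24 + 199732089.8 + 96149235.84 + 188337527.29 = 1163708331.46.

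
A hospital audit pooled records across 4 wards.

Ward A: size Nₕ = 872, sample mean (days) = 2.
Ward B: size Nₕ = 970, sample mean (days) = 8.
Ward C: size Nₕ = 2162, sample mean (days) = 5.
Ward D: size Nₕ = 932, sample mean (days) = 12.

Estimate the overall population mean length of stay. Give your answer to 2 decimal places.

6.38

x̄_st = (Σ Nₕx̄ₕ) / (Σ Nₕ) = (872·2 + 970·8 + 2162·5 + 932·12) / 4936
= 31498 / 4936 = 6.3813... → 6.38.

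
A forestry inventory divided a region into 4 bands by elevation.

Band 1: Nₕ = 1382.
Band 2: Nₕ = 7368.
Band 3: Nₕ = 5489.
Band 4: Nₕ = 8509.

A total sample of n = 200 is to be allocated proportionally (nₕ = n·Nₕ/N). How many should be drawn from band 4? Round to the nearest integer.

Share of band 4 = 8509/22748 = 0.37405.
Allocate 200 × 0.37405 = 74.811... → 75.

75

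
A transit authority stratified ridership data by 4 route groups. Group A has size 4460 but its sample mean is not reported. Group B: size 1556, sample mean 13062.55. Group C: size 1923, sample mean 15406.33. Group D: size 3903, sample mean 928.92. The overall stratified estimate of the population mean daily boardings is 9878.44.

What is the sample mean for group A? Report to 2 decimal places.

14215.97

Σ Nₕx̄ₕ = N·μ, so 4460·x̄_A = 11842·9878.44 − (1556·13062.55 + 1923·15406.33 + 3903·928.92).
= 116980486.48 − 53577275.15 = 63403211.33.
x̄_A = 63403211.33 / 4460 = 14215.9667... → 14215.97.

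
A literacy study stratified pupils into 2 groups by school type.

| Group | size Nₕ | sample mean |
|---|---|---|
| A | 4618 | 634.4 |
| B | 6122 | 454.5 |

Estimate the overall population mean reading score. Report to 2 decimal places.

N = 10740; weights Wₕ = Nₕ/N = (0.4300, 0.5700).
x̄_st = Σ Wₕ·x̄ₕ = 0.4300·634.4 + 0.5700·454.5 ≈ 531.8536...
→ 531.85.

531.85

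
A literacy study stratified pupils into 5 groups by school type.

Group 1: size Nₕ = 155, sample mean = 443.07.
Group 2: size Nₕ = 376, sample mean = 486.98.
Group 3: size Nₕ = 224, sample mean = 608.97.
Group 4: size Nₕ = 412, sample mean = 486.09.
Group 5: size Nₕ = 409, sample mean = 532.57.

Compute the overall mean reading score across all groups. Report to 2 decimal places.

N = 155 + 376 + 224 + 412 + 409 = 1576.
Overall mean = Σ (Nₕ/N)·x̄ₕ — weight by population share, not a simple average.
Σ Nₕx̄ₕ = 155·443.07 + 376·486.98 + 224·608.97 + 412·486.09 + 409·532.57 = 68675.85 + 183104.48 + 136409.28 + 200269.08 + 217821.13 = 806279.82.
Divide by N: 806279.82 / 1576 = 511.5989... → 511.60.

511.60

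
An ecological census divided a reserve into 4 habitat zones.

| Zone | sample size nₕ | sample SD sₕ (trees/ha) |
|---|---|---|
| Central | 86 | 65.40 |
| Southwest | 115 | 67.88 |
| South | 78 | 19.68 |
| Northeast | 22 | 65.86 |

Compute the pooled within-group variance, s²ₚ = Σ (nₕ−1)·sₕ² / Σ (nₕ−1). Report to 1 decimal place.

Degrees of freedom: 85 + 114 + 77 + 21 = 297.
Σ(nₕ−1)sₕ² = 85·4277.16 + 114·4607.6944 + 77·387.3024 + 21·4337.5396 = 1009746.378.
s²ₚ = 1009746.378 / 297 = 3399.819... → 3399.8.

3399.8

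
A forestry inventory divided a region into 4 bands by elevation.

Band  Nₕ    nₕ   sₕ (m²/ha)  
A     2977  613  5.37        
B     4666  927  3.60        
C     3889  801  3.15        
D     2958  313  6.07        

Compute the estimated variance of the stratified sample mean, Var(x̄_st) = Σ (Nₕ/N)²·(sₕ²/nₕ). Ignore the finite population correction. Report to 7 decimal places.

0.0092333

N = 14490; Wₕ = Nₕ/N.
band A: (2977/14490)²·5.37²/613 = 0.0019856788
band B: (4666/14490)²·3.60²/927 = 0.0014496994
band C: (3889/14490)²·3.15²/801 = 0.0008923345
band D: (2958/14490)²·6.07²/313 = 0.0049056054
Sum = 0.0092333182 → 0.0092333.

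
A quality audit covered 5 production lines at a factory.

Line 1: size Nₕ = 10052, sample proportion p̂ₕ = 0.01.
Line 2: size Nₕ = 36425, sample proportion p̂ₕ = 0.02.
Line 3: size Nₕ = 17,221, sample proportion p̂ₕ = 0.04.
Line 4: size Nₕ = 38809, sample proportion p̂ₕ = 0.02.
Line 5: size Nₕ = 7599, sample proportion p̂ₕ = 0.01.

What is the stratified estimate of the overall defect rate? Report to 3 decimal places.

N = 10052 + 36425 + 17221 + 38809 + 7599 = 110106.
Overall proportion = Σ (Nₕ/N)·p̂ₕ.
Σ Nₕp̂ₕ = 100.52 + 728.5 + 688.84 + 776.18 + 75.99 = 2370.03.
2370.03 / 110106 = 0.02152... → 0.022.

0.022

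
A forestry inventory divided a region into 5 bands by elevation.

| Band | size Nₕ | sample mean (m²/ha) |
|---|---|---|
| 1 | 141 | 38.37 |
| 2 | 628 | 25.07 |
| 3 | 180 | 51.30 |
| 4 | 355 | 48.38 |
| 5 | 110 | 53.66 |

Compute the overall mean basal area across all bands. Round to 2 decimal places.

x̄_st = (Σ Nₕx̄ₕ) / (Σ Nₕ) = (141·38.37 + 628·25.07 + 180·51.30 + 355·48.38 + 110·53.66) / 1414
= 53465.63 / 1414 = 37.8116... → 37.81.

37.81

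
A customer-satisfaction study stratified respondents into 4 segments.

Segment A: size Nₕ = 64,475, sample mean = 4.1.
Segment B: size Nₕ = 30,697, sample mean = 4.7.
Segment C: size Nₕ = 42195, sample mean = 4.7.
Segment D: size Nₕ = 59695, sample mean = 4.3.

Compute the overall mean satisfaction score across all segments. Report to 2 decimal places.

N = 197062; weights Wₕ = Nₕ/N = (0.3272, 0.1558, 0.2141, 0.3029).
x̄_st = Σ Wₕ·x̄ₕ = 0.3272·4.1 + 0.1558·4.7 + 0.2141·4.7 + 0.3029·4.3 ≈ 4.3825...
→ 4.38.

4.38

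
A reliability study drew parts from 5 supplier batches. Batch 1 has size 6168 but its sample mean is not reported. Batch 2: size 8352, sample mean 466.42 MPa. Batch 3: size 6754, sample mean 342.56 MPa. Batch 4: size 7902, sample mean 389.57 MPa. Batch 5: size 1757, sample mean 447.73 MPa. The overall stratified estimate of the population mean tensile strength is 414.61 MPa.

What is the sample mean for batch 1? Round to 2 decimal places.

Σ Nₕx̄ₕ = N·μ, so 6168·x̄_1 = 30933·414.61 − (8352·466.42 + 6754·342.56 + 7902·389.57 + 1757·447.73).
= 12825131.13 − 10074233.83 = 2750897.3.
x̄_1 = 2750897.3 / 6168 = 445.9950... → 446.00.

446.00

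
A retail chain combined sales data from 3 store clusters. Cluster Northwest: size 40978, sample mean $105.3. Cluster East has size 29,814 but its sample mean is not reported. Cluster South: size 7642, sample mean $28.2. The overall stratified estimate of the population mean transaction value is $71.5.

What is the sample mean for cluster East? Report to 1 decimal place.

36.1

Σ Nₕx̄ₕ = N·μ, so 29814·x̄_East = 78434·71.5 − (40978·105.3 + 7642·28.2).
= 5608031 − 4530487.8 = 1077543.2.
x̄_East = 1077543.2 / 29814 = 36.142... → 36.1.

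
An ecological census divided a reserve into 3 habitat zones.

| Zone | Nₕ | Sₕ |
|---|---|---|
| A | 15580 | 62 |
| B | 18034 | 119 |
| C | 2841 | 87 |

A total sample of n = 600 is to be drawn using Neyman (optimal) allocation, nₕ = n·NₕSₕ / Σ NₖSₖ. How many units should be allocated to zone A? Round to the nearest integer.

Σ NₕSₕ = 15580·62 + 18034·119 + 2841·87 = 3359173.
Share for A: 965960/3359173 = 0.28756.
n_A = 600 × 0.28756 = 172.535... → 173.

173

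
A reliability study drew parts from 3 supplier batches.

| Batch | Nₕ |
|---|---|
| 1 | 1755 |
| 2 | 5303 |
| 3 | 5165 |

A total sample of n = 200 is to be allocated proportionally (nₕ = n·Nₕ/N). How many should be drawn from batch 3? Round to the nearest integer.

N = 1755 + 5303 + 5165 = 12223.
n_3 = 200·5165/12223 = 84.513... → 85.

85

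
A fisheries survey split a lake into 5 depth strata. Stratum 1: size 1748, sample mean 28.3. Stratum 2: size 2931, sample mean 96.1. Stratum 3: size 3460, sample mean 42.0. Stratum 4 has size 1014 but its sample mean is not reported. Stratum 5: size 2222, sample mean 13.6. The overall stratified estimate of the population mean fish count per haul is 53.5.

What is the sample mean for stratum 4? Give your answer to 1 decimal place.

100.5

N = 1748 + 2931 + 3460 + 1014 + 2222 = 11375.
Overall total = μ·N = 53.5·11375 = 608562.5.
Subtract the known strata: 1748·28.3 + 2931·96.1 + 3460·42.0 + 2222·13.6 = 506676.7.
Remaining total for stratum 4: 608562.5 − 506676.7 = 101885.8.
Divide by its size: 101885.8 / 1014 = 100.479... → 100.5.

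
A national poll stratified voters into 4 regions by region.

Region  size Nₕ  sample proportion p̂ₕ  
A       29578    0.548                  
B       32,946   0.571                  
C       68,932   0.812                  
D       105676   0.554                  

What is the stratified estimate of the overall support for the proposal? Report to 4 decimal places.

N = 29578 + 32946 + 68932 + 105676 = 237132.
Overall proportion = Σ (Nₕ/N)·p̂ₕ.
Σ Nₕp̂ₕ = 16208.744 + 18812.166 + 55972.784 + 58544.504 = 149538.198.
149538.198 / 237132 = 0.630612... → 0.6306.

0.6306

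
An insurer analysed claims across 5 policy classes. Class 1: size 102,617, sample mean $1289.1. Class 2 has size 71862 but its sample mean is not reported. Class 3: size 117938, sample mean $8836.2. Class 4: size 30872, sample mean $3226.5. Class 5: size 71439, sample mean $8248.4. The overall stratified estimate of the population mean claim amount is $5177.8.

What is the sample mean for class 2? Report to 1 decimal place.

2512.4

Σ Nₕx̄ₕ = N·μ, so 71862·x̄_2 = 394728·5177.8 − (102617·1289.1 + 117938·8836.2 + 30872·3226.5 + 71439·8248.4).
= 2043822638.4 − 1863273285.9 = 180549352.5.
x̄_2 = 180549352.5 / 71862 = 2512.445... → 2512.4.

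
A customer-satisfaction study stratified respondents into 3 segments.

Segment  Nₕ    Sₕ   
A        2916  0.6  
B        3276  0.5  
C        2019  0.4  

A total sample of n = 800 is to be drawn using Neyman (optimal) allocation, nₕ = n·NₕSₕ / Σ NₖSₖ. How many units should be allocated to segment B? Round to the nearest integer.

Σ NₕSₕ = 2916·0.6 + 3276·0.5 + 2019·0.4 = 4195.2.
Share for B: 1638/4195.2 = 0.39045.
n_B = 800 × 0.39045 = 312.357... → 312.

312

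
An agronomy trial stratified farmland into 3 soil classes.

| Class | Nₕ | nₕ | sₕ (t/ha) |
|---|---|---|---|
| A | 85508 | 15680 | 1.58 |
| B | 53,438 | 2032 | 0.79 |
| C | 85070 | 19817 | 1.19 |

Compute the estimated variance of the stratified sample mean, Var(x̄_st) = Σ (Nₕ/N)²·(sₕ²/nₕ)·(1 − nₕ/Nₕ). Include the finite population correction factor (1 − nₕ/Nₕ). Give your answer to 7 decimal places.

N = 224016. Term for each stratum: Wₕ²sₕ²/nₕ·(1−nₕ/Nₕ).
Var(x̄_st) = 0.0000189429 + 0.0000168127 + 0.0000079045 = 0.0000436601 → 0.0000437.

0.0000437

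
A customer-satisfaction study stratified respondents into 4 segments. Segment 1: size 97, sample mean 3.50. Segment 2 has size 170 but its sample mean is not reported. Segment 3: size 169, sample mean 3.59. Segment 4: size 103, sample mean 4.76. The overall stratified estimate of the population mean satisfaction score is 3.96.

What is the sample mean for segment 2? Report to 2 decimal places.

N = 97 + 170 + 169 + 103 = 539.
Overall total = μ·N = 3.96·539 = 2134.44.
Subtract the known strata: 97·3.50 + 169·3.59 + 103·4.76 = 1436.49.
Remaining total for segment 2: 2134.44 − 1436.49 = 697.95.
Divide by its size: 697.95 / 170 = 4.1056... → 4.11.

4.11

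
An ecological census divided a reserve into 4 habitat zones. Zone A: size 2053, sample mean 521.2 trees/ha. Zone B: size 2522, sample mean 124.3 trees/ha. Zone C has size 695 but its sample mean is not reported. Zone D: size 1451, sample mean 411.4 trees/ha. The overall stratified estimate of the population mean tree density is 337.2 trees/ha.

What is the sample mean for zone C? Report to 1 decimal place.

N = 2053 + 2522 + 695 + 1451 = 6721.
Overall total = μ·N = 337.2·6721 = 2266321.2.
Subtract the known strata: 2053·521.2 + 2522·124.3 + 1451·411.4 = 1980449.6.
Remaining total for zone C: 2266321.2 − 1980449.6 = 285871.6.
Divide by its size: 285871.6 / 695 = 411.326... → 411.3.

411.3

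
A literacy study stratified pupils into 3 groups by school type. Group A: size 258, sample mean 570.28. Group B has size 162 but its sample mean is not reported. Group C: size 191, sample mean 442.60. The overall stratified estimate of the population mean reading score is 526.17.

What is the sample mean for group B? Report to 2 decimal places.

554.45

N = 258 + 162 + 191 = 611.
Overall total = μ·N = 526.17·611 = 321489.87.
Subtract the known strata: 258·570.28 + 191·442.60 = 231668.84.
Remaining total for group B: 321489.87 − 231668.84 = 89821.03.
Divide by its size: 89821.03 / 162 = 554.4508... → 554.45.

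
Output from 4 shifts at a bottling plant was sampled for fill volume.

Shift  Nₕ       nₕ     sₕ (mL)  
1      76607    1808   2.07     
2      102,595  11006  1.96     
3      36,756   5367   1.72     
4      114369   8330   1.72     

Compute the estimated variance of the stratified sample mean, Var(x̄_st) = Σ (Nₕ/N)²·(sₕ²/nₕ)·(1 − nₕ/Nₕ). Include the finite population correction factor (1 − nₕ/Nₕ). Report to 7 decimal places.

0.0001998

N = 330327. Term for each stratum: Wₕ²sₕ²/nₕ·(1−nₕ/Nₕ).
Var(x̄_st) = 0.0001244567 + 0.0000300583 + 0.0000058283 + 0.0000394728 = 0.0001998161 → 0.0001998.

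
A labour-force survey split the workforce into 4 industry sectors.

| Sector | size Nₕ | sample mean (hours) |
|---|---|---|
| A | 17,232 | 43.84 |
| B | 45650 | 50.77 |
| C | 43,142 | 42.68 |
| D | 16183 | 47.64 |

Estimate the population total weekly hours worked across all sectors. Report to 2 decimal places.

5685360.06

Population total = Σ Nₕ·x̄ₕ (each stratum's size times its mean).
17232·43.84 + 45650·50.77 + 43142·42.68 + 16183·47.64 = 755450.88 + 2317650.5 + 1841300.56 + 770958.12 = 5685360.06.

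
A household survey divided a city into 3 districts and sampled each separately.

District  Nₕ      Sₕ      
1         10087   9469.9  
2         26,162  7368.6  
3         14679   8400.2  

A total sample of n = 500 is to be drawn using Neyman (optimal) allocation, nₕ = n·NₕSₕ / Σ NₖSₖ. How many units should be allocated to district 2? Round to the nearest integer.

234

Σ NₕSₕ = 10087·9469.9 + 26162·7368.6 + 14679·8400.2 = 411606730.3.
Share for 2: 192777313.2/411606730.3 = 0.46835.
n_2 = 500 × 0.46835 = 234.177... → 234.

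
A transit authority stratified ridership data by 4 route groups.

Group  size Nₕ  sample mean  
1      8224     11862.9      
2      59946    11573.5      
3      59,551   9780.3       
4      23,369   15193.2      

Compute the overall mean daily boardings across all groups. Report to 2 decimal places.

N = 8224 + 59946 + 59551 + 23369 = 151090.
Overall mean = Σ (Nₕ/N)·x̄ₕ — weight by population share, not a simple average.
Σ Nₕx̄ₕ = 8224·11862.9 + 59946·11573.5 + 59551·9780.3 + 23369·15193.2 = 97560489.6 + 693785031 + 582426645.3 + 355049890.8 = 1728822056.7.
Divide by N: 1728822056.7 / 151090 = 11442.3328... → 11442.33.

11442.33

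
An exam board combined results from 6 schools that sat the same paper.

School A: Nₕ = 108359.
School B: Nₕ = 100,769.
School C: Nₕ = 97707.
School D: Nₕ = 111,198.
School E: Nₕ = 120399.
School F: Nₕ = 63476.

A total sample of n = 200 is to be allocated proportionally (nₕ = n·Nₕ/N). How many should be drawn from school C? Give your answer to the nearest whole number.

32

Share of school C = 97707/601908 = 0.16233.
Allocate 200 × 0.16233 = 32.466... → 32.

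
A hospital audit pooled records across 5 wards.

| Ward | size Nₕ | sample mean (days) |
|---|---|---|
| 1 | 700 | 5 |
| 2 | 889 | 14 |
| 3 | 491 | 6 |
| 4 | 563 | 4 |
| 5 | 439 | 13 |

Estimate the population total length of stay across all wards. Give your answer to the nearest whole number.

Estimate total by summing Nₕ·x̄ₕ over strata.
700·5 + 889·14 + 491·6 + 563·4 + 439·13 = 3500 + 12446 + 2946 + 2252 + 5707 = 26851.

26851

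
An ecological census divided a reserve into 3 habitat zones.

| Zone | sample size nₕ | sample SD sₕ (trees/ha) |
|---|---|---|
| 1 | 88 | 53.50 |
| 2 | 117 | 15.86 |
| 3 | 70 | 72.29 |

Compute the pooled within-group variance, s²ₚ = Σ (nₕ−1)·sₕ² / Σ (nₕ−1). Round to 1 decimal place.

Degrees of freedom: 87 + 116 + 69 = 272.
Σ(nₕ−1)sₕ² = 87·2862.25 + 116·251.5396 + 69·5225.8441 = 638777.5865.
s²ₚ = 638777.5865 / 272 = 2348.447... → 2348.4.

2348.4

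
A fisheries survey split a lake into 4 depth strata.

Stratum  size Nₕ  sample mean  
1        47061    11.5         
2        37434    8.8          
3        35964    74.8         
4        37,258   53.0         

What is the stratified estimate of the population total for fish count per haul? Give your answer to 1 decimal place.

Estimate total by summing Nₕ·x̄ₕ over strata.
47061·11.5 + 37434·8.8 + 35964·74.8 + 37258·53.0 = 541201.5 + 329419.2 + 2690107.2 + 1974674 = 5535401.9.

5535401.9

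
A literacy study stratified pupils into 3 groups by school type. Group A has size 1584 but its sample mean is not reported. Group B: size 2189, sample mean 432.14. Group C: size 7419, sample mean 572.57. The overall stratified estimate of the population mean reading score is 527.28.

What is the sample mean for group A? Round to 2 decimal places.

Σ Nₕx̄ₕ = N·μ, so 1584·x̄_A = 11192·527.28 − (2189·432.14 + 7419·572.57).
= 5901317.76 − 5193851.29 = 707466.47.
x̄_A = 707466.47 / 1584 = 446.6329... → 446.63.

446.63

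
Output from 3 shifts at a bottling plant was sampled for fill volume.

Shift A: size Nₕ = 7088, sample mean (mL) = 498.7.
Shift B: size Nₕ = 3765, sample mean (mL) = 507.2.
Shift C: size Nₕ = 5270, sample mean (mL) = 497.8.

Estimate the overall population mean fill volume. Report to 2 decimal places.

x̄_st = (Σ Nₕx̄ₕ) / (Σ Nₕ) = (7088·498.7 + 3765·507.2 + 5270·497.8) / 16123
= 8067799.6 / 16123 = 500.3907... → 500.39.

500.39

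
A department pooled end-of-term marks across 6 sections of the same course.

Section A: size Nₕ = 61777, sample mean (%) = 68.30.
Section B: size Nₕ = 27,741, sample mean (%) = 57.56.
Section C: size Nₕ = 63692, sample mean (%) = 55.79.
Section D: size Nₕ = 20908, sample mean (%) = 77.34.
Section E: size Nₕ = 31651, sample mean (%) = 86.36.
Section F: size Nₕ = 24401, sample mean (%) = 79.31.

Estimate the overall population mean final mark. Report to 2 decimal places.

x̄_st = (Σ Nₕx̄ₕ) / (Σ Nₕ) = (61777·68.30 + 27741·57.56 + 63692·55.79 + 20908·77.34 + 31651·86.36 + 24401·79.31) / 230170
= 15655166.13 / 230170 = 68.0157... → 68.02.

68.02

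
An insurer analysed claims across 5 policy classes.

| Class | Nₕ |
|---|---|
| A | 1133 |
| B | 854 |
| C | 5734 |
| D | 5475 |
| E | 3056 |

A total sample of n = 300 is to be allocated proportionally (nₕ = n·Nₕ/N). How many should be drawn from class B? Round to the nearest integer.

16

Share of class B = 854/16252 = 0.05255.
Allocate 300 × 0.05255 = 15.764... → 16.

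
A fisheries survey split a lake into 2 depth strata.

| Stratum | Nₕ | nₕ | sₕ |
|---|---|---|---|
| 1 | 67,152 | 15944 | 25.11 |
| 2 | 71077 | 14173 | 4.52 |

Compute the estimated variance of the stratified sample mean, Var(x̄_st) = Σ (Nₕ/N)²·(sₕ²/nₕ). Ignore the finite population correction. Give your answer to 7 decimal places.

0.0097140

N = 138229; Wₕ = Nₕ/N.
stratum 1: (67152/138229)²·25.11²/15944 = 0.0093328806
stratum 2: (71077/138229)²·4.52²/14173 = 0.0003811316
Sum = 0.0097140122 → 0.0097140.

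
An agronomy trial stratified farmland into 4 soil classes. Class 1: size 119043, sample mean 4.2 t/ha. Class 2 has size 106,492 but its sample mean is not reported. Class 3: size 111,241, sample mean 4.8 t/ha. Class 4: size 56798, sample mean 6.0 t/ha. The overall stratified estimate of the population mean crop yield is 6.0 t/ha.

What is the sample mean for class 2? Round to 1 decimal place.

Σ Nₕx̄ₕ = N·μ, so 106492·x̄_2 = 393574·6.0 − (119043·4.2 + 111241·4.8 + 56798·6.0).
= 2361444 − 1374725.4 = 986718.6.
x̄_2 = 986718.6 / 106492 = 9.266... → 9.3.

9.3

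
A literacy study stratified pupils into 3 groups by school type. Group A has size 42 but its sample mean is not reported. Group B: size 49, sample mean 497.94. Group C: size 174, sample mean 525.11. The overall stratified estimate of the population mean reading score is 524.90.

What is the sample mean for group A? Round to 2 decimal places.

555.48

N = 42 + 49 + 174 = 265.
Overall total = μ·N = 524.90·265 = 139098.5.
Subtract the known strata: 49·497.94 + 174·525.11 = 115768.2.
Remaining total for group A: 139098.5 − 115768.2 = 23330.3.
Divide by its size: 23330.3 / 42 = 555.4833... → 555.48.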